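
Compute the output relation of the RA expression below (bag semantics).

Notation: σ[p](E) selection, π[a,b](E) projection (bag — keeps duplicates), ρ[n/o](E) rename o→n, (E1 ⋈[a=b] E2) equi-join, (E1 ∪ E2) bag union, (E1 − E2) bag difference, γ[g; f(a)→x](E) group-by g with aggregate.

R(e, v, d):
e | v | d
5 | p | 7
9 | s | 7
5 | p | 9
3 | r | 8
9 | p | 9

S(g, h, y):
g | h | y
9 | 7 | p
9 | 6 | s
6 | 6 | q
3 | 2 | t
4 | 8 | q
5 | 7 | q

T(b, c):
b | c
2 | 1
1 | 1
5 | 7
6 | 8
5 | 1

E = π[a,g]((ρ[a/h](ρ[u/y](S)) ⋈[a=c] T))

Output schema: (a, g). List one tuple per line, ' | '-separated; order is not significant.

Subexpression sizes:
  S → 6
  ρ[u/y](S) → 6
  ρ[a/h](ρ[u/y](S)) → 6
  T → 5
  (ρ[a/h](ρ[u/y](S)) ⋈[a=c] T) → 3
  π[a,g]((ρ[a/h](ρ[u/y](S)) ⋈[a=c] T)) → 3

== RESULT ==
a | g
7 | 5
7 | 9
8 | 4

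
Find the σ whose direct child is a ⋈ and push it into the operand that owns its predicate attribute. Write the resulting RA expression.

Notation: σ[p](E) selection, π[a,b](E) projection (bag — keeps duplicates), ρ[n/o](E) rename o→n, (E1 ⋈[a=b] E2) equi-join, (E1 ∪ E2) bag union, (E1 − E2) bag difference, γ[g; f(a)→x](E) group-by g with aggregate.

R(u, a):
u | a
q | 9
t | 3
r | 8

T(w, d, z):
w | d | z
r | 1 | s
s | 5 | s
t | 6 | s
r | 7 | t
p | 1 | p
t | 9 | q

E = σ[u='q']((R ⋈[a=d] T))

σ filters on u, owned by the left side.
E' = (σ[u='q'](R) ⋈[a=d] T)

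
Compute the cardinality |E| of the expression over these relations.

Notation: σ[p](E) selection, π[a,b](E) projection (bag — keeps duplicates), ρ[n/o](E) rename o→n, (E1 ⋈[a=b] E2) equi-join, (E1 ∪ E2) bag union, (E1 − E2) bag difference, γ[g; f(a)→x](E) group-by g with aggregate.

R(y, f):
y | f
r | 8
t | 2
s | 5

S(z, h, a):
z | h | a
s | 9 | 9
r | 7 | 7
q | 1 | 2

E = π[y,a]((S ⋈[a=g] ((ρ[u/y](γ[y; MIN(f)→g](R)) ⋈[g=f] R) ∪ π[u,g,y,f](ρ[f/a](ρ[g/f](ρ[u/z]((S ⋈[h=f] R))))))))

Stepwise |·|:
  S → 3
  R → 3
  γ[y; MIN(f)→g](R) → 3
  ρ[u/y](γ[y; MIN(f)→g](R)) → 3
  R → 3
  (ρ[u/y](γ[y; MIN(f)→g](R)) ⋈[g=f] R) → 3
  S → 3
  R → 3
  (S ⋈[h=f] R) → 0
  ρ[u/z]((S ⋈[h=f] R)) → 0
  ρ[g/f](ρ[u/z]((S ⋈[h=f] R))) → 0
  ρ[f/a](ρ[g/f](ρ[u/z]((S ⋈[h=f] R)))) → 0
  π[u,g,y,f](ρ[f/a](ρ[g/f](ρ[u/z]((S ⋈[h=f] R))))) → 0
  ((ρ[u/y](γ[y; MIN(f)→g](R)) ⋈[g=f] R) ∪ π[u,g,y,f](ρ[f/a](ρ[g/f](ρ[u/z]((S ⋈[h=f] R)))))) → 3
  (S ⋈[a=g] ((ρ[u/y](γ[y; MIN(f)→g](R)) ⋈[g=f] R) ∪ π[u,g,y,f](ρ[f/a](ρ[g/f](ρ[u/z]((S ⋈[h=f] R))))))) → 1
  π[y,a]((S ⋈[a=g] ((ρ[u/y](γ[y; MIN(f)→g](R)) ⋈[g=f] R) ∪ π[u,g,y,f](ρ[f/a](ρ[g/f](ρ[u/z]((S ⋈[h=f] R)))))))) → 1

|E| = 1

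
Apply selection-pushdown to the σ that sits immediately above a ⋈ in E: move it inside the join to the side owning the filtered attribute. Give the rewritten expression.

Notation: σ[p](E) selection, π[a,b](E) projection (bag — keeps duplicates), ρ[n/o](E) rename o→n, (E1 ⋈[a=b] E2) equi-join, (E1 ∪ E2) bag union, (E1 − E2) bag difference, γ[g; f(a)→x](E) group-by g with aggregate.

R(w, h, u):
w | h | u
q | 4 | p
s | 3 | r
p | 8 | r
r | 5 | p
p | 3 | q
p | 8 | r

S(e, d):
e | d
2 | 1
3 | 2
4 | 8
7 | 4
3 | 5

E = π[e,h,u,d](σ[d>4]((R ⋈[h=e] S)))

σ filters on d, owned by the right side.
E' = π[e,h,u,d]((R ⋈[h=e] σ[d>4](S)))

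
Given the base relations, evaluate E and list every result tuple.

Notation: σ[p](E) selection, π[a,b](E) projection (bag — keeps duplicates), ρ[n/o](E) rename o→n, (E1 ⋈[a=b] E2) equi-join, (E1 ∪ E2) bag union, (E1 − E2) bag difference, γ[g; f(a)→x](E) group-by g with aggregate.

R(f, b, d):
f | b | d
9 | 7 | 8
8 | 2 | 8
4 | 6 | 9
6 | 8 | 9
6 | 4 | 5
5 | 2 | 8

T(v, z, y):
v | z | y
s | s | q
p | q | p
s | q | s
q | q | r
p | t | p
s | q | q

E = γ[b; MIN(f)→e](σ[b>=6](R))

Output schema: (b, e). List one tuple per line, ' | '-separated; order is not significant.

Per-node cardinality:
  R → 6
  σ[b>=6](R) → 3
  γ[b; MIN(f)→e](σ[b>=6](R)) → 3

== RESULT ==
b | e
6 | 4
7 | 9
8 | 6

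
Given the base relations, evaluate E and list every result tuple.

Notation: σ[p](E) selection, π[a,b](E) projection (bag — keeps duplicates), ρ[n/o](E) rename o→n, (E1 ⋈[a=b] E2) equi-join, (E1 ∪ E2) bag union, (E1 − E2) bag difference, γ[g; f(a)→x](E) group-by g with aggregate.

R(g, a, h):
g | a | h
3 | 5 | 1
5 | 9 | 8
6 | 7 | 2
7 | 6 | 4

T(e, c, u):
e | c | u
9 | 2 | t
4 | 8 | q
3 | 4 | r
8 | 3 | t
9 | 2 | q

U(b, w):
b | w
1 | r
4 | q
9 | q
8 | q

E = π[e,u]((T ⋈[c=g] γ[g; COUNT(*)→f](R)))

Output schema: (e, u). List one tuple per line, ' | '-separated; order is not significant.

Per-node cardinality:
  T → 5
  R → 4
  γ[g; COUNT(*)→f](R) → 4
  (T ⋈[c=g] γ[g; COUNT(*)→f](R)) → 1
  π[e,u]((T ⋈[c=g] γ[g; COUNT(*)→f](R))) → 1

== RESULT ==
e | u
8 | t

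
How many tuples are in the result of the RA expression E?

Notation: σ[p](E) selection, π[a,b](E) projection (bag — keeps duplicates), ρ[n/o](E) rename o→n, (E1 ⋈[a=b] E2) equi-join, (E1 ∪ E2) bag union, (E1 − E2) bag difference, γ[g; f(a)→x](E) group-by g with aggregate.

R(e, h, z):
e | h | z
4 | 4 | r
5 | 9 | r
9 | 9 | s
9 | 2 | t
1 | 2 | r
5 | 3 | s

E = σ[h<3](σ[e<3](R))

Per-node cardinality:
  R → 6
  σ[e<3](R) → 1
  σ[h<3](σ[e<3](R)) → 1

|E| = 1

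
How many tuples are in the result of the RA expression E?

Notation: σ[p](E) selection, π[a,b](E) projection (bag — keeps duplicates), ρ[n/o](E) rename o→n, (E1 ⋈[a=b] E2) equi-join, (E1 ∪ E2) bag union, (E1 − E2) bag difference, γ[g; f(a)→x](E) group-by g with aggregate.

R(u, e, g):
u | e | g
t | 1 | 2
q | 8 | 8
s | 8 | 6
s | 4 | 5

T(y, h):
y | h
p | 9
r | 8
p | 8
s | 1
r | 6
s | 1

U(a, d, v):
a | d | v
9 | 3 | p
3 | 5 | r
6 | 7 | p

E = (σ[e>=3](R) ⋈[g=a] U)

Per-node cardinality:
  R → 4
  σ[e>=3](R) → 3
  U → 3
  (σ[e>=3](R) ⋈[g=a] U) → 1

|E| = 1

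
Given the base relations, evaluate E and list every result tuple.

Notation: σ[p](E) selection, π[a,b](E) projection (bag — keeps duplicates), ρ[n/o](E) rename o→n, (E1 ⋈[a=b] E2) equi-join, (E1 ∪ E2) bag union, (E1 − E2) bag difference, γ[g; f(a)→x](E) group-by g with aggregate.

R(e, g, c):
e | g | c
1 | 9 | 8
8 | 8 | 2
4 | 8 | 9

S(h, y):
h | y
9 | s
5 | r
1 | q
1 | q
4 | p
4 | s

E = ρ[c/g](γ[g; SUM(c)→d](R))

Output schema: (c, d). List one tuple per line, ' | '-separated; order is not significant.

Per-node cardinality:
  R → 3
  γ[g; SUM(c)→d](R) → 2
  ρ[c/g](γ[g; SUM(c)→d](R)) → 2

== RESULT ==
c | d
8 | 11
9 | 8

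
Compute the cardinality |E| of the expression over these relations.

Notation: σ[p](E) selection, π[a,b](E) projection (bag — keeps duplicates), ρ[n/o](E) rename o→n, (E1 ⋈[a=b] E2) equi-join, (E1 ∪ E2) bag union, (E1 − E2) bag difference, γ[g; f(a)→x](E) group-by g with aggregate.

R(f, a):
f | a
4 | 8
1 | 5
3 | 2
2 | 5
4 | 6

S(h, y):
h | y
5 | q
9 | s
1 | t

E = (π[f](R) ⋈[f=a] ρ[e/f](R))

Subexpression sizes:
  R → 5
  π[f](R) → 5
  R → 5
  ρ[e/f](R) → 5
  (π[f](R) ⋈[f=a] ρ[e/f](R)) → 1

|E| = 1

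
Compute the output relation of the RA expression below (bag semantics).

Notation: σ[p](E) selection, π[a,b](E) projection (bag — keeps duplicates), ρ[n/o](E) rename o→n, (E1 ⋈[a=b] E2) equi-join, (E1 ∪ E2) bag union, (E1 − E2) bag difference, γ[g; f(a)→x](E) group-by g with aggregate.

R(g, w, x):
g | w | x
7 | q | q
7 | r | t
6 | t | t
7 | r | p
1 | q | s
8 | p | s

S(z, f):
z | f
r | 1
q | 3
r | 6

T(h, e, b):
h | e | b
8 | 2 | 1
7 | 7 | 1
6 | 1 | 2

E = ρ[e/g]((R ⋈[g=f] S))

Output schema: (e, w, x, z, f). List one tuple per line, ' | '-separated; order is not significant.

Subexpression sizes:
  R → 6
  S → 3
  (R ⋈[g=f] S) → 2
  ρ[e/g]((R ⋈[g=f] S)) → 2

== RESULT ==
e | w | x | z | f
1 | q | s | r | 1
6 | t | t | r | 6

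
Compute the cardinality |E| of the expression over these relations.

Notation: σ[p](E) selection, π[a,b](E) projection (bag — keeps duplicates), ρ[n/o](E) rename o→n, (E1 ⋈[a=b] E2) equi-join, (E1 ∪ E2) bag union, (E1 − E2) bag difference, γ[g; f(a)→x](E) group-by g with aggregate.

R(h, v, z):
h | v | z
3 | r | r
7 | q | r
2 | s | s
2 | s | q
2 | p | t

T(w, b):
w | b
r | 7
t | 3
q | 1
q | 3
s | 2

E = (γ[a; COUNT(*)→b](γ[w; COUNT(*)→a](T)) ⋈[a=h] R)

Stepwise |·|:
  T → 5
  γ[w; COUNT(*)→a](T) → 4
  γ[a; COUNT(*)→b](γ[w; COUNT(*)→a](T)) → 2
  R → 5
  (γ[a; COUNT(*)→b](γ[w; COUNT(*)→a](T)) ⋈[a=h] R) → 3

|E| = 3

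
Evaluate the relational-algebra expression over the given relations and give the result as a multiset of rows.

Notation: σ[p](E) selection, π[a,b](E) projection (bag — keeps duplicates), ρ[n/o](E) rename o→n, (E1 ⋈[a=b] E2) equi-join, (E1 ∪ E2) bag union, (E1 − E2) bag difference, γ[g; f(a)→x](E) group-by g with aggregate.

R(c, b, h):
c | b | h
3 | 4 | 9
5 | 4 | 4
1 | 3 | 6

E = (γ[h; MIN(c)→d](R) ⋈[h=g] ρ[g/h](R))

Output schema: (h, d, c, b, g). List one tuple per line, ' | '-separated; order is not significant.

Row counts bottom-up:
  R → 3
  γ[h; MIN(c)→d](R) → 3
  R → 3
  ρ[g/h](R) → 3
  (γ[h; MIN(c)→d](R) ⋈[h=g] ρ[g/h](R)) → 3

== RESULT ==
h | d | c | b | g
4 | 5 | 5 | 4 | 4
6 | 1 | 1 | 3 | 6
9 | 3 | 3 | 4 | 9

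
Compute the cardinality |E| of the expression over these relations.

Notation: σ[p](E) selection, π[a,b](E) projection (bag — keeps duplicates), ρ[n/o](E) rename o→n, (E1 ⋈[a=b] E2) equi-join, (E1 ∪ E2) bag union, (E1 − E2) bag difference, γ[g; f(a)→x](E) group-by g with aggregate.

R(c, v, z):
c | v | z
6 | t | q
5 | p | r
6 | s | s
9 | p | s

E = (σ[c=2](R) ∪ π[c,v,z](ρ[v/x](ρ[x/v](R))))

Per-node cardinality:
  R → 4
  σ[c=2](R) → 0
  R → 4
  ρ[x/v](R) → 4
  ρ[v/x](ρ[x/v](R)) → 4
  π[c,v,z](ρ[v/x](ρ[x/v](R))) → 4
  (σ[c=2](R) ∪ π[c,v,z](ρ[v/x](ρ[x/v](R)))) → 4

|E| = 4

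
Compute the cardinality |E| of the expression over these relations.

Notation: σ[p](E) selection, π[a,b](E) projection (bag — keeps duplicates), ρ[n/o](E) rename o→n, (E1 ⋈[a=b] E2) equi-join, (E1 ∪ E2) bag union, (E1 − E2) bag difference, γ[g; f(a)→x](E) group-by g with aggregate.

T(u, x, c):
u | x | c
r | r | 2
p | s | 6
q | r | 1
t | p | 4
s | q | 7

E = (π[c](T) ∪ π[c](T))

Per-node cardinality:
  T → 5
  π[c](T) → 5
  T → 5
  π[c](T) → 5
  (π[c](T) ∪ π[c](T)) → 10

|E| = 10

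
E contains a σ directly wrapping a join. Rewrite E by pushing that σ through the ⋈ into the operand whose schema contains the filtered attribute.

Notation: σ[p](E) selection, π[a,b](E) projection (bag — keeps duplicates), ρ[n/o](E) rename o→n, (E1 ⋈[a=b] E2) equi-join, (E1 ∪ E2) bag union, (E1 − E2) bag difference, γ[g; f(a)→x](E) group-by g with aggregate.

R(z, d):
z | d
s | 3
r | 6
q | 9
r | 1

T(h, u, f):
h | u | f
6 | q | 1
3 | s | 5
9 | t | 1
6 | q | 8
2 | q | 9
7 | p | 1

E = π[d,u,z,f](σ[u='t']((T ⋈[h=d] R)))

σ filters on u, owned by the left side.
E' = π[d,u,z,f]((σ[u='t'](T) ⋈[h=d] R))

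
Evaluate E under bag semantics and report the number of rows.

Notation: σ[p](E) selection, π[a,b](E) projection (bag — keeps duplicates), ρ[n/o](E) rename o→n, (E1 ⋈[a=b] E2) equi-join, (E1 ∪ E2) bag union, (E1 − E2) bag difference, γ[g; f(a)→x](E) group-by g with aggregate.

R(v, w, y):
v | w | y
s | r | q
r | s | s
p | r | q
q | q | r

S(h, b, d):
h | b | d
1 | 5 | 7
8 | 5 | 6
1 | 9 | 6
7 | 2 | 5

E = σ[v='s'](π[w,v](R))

Subexpression sizes:
  R → 4
  π[w,v](R) → 4
  σ[v='s'](π[w,v](R)) → 1

|E| = 1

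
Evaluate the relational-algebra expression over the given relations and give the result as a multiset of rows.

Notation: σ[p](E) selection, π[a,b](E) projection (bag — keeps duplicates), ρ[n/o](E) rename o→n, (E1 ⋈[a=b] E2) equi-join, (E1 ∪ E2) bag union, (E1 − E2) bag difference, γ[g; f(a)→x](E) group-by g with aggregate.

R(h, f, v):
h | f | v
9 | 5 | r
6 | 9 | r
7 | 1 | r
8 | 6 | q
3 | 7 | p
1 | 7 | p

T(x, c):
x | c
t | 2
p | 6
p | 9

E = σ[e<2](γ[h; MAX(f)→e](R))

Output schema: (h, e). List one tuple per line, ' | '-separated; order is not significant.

Per-node cardinality:
  R → 6
  γ[h; MAX(f)→e](R) → 6
  σ[e<2](γ[h; MAX(f)→e](R)) → 1

== RESULT ==
h | e
7 | 1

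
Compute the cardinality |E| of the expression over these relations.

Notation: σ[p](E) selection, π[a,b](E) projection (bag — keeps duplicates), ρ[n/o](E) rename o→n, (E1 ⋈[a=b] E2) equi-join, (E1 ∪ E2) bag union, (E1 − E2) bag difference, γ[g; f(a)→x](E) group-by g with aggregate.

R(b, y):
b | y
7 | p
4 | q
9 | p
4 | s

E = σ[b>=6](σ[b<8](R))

Subexpression sizes:
  R → 4
  σ[b<8](R) → 3
  σ[b>=6](σ[b<8](R)) → 1

|E| = 1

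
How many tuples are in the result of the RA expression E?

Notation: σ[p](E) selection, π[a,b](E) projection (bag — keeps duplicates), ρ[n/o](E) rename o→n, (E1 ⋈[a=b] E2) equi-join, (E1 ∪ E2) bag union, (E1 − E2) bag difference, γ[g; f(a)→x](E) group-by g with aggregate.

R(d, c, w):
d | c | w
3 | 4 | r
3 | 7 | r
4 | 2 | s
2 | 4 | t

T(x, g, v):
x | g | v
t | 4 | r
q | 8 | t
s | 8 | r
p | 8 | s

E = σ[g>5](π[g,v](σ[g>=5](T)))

Stepwise |·|:
  T → 4
  σ[g>=5](T) → 3
  π[g,v](σ[g>=5](T)) → 3
  σ[g>5](π[g,v](σ[g>=5](T))) → 3

|E| = 3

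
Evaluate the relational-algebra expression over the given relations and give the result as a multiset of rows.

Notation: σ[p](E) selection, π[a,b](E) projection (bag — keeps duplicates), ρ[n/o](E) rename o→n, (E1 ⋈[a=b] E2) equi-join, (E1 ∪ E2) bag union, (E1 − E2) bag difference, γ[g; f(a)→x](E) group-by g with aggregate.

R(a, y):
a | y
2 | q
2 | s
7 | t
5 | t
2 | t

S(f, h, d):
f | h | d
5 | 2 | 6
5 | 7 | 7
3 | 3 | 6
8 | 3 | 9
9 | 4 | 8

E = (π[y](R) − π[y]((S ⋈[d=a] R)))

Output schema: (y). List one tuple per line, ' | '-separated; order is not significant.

Subexpression sizes:
  R → 5
  π[y](R) → 5
  S → 5
  R → 5
  (S ⋈[d=a] R) → 1
  π[y]((S ⋈[d=a] R)) → 1
  (π[y](R) − π[y]((S ⋈[d=a] R))) → 4

== RESULT ==
y
q
s
t
t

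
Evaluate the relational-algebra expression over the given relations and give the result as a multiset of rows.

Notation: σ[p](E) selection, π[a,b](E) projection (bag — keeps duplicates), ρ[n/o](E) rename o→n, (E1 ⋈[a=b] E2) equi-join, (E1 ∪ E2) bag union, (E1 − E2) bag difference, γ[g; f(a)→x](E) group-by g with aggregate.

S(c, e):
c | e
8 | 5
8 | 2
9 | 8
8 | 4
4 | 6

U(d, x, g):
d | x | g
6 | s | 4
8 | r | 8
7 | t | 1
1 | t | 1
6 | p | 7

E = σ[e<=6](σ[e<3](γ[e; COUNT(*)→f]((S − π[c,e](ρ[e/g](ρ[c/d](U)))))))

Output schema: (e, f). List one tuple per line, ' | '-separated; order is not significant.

Subexpression sizes:
  S → 5
  U → 5
  ρ[c/d](U) → 5
  ρ[e/g](ρ[c/d](U)) → 5
  π[c,e](ρ[e/g](ρ[c/d](U))) → 5
  (S − π[c,e](ρ[e/g](ρ[c/d](U)))) → 5
  γ[e; COUNT(*)→f]((S − π[c,e](ρ[e/g](ρ[c/d](U))))) → 5
  σ[e<3](γ[e; COUNT(*)→f]((S − π[c,e](ρ[e/g](ρ[c/d](U)))))) → 1
  σ[e<=6](σ[e<3](γ[e; COUNT(*)→f]((S − π[c,e](ρ[e/g](ρ[c/d](U))))))) → 1

== RESULT ==
e | f
2 | 1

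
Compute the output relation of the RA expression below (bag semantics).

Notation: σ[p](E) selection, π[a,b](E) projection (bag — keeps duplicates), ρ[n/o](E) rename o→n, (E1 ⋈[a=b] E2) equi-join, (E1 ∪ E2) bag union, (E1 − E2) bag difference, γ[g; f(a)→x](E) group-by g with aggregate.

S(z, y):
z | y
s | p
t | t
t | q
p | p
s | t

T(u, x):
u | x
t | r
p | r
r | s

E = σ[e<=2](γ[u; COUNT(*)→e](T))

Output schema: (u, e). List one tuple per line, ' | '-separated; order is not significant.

Row counts bottom-up:
  T → 3
  γ[u; COUNT(*)→e](T) → 3
  σ[e<=2](γ[u; COUNT(*)→e](T)) → 3

== RESULT ==
u | e
p | 1
r | 1
t | 1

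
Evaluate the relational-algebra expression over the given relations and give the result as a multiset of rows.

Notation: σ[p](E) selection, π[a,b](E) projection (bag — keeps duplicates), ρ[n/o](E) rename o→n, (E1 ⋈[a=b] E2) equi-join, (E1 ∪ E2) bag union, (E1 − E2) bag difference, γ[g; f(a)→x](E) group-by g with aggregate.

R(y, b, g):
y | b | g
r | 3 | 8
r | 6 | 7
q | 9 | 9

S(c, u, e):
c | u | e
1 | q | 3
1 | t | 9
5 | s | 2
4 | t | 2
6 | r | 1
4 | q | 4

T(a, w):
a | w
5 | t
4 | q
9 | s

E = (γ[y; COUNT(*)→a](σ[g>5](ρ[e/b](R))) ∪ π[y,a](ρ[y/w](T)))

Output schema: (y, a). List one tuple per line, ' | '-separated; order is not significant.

Per-node cardinality:
  R → 3
  ρ[e/b](R) → 3
  σ[g>5](ρ[e/b](R)) → 3
  γ[y; COUNT(*)→a](σ[g>5](ρ[e/b](R))) → 2
  T → 3
  ρ[y/w](T) → 3
  π[y,a](ρ[y/w](T)) → 3
  (γ[y; COUNT(*)→a](σ[g>5](ρ[e/b](R))) ∪ π[y,a](ρ[y/w](T))) → 5

== RESULT ==
y | a
q | 1
q | 4
r | 2
s | 9
t | 5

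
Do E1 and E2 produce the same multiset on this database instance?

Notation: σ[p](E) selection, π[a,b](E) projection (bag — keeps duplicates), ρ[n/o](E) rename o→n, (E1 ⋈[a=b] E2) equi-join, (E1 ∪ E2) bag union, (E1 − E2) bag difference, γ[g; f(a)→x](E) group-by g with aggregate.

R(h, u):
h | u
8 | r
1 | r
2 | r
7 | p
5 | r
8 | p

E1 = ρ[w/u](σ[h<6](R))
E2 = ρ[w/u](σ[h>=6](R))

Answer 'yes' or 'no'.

E1 per-node cardinality:
  R → 6
  σ[h<6](R) → 3
  ρ[w/u](σ[h<6](R)) → 3
E2 per-node cardinality:
  R → 6
  σ[h>=6](R) → 3
  ρ[w/u](σ[h>=6](R)) → 3

E1 result:
h | w
1 | r
2 | r
5 | r
E2 result:
h | w
7 | p
8 | p
8 | r
Witness: (2, 'r') appears 1× in E1 but 0× in E2.

no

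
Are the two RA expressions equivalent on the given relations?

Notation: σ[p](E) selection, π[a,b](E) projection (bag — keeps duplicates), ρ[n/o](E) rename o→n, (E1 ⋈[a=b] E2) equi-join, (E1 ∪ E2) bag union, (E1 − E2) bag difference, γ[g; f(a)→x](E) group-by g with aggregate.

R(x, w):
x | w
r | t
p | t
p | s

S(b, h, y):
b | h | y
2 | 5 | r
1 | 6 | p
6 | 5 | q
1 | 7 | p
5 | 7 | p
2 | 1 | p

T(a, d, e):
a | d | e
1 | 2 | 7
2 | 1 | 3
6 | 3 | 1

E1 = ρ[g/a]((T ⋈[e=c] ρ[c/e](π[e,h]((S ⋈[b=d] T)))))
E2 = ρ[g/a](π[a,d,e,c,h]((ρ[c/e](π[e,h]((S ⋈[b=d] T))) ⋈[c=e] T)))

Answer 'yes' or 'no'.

E1 stepwise |·|:
  T → 3
  S → 6
  T → 3
  (S ⋈[b=d] T) → 4
  π[e,h]((S ⋈[b=d] T)) → 4
  ρ[c/e](π[e,h]((S ⋈[b=d] T))) → 4
  (T ⋈[e=c] ρ[c/e](π[e,h]((S ⋈[b=d] T)))) → 4
  ρ[g/a]((T ⋈[e=c] ρ[c/e](π[e,h]((S ⋈[b=d] T))))) → 4
E2 stepwise |·|:
  S → 6
  T → 3
  (S ⋈[b=d] T) → 4
  π[e,h]((S ⋈[b=d] T)) → 4
  ρ[c/e](π[e,h]((S ⋈[b=d] T))) → 4
  T → 3
  (ρ[c/e](π[e,h]((S ⋈[b=d] T))) ⋈[c=e] T) → 4
  π[a,d,e,c,h]((ρ[c/e](π[e,h]((S ⋈[b=d] T))) ⋈[c=e] T)) → 4
  ρ[g/a](π[a,d,e,c,h]((ρ[c/e](π[e,h]((S ⋈[b=d] T))) ⋈[c=e] T))) → 4

E1 and E2 produce the same multiset:
g | d | e | c | h
1 | 2 | 7 | 7 | 1
1 | 2 | 7 | 7 | 5
2 | 1 | 3 | 3 | 6
2 | 1 | 3 | 3 | 7

yes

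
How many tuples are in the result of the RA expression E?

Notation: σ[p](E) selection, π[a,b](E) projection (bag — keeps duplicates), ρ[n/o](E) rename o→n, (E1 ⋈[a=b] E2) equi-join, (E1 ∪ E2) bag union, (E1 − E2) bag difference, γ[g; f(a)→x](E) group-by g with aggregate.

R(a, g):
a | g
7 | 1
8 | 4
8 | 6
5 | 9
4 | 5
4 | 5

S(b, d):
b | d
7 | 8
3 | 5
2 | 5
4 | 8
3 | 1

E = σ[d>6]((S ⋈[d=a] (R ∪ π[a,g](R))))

Stepwise |·|:
  S → 5
  R → 6
  R → 6
  π[a,g](R) → 6
  (R ∪ π[a,g](R)) → 12
  (S ⋈[d=a] (R ∪ π[a,g](R))) → 12
  σ[d>6]((S ⋈[d=a] (R ∪ π[a,g](R)))) → 8

|E| = 8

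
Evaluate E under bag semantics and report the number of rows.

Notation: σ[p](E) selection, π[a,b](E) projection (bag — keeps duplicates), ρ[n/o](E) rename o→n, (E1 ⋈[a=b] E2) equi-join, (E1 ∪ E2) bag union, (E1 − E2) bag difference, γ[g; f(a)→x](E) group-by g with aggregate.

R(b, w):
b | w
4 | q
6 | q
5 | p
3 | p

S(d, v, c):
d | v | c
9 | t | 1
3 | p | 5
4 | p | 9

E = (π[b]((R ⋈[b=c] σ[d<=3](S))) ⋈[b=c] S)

Row counts bottom-up:
  R → 4
  S → 3
  σ[d<=3](S) → 1
  (R ⋈[b=c] σ[d<=3](S)) → 1
  π[b]((R ⋈[b=c] σ[d<=3](S))) → 1
  S → 3
  (π[b]((R ⋈[b=c] σ[d<=3](S))) ⋈[b=c] S) → 1

|E| = 1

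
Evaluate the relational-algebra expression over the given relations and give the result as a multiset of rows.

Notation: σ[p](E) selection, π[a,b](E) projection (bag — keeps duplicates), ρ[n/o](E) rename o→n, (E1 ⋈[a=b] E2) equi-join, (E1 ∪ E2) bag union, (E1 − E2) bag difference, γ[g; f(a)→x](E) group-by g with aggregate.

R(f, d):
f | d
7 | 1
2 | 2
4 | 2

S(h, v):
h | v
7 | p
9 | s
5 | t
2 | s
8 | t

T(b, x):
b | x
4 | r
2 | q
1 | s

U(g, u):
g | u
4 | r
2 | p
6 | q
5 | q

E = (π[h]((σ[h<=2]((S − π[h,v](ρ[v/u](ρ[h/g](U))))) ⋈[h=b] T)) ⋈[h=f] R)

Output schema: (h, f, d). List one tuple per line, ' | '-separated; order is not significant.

Stepwise |·|:
  S → 5
  U → 4
  ρ[h/g](U) → 4
  ρ[v/u](ρ[h/g](U)) → 4
  π[h,v](ρ[v/u](ρ[h/g](U))) → 4
  (S − π[h,v](ρ[v/u](ρ[h/g](U)))) → 5
  σ[h<=2]((S − π[h,v](ρ[v/u](ρ[h/g](U))))) → 1
  T → 3
  (σ[h<=2]((S − π[h,v](ρ[v/u](ρ[h/g](U))))) ⋈[h=b] T) → 1
  π[h]((σ[h<=2]((S − π[h,v](ρ[v/u](ρ[h/g](U))))) ⋈[h=b] T)) → 1
  R → 3
  (π[h]((σ[h<=2]((S − π[h,v](ρ[v/u](ρ[h/g](U))))) ⋈[h=b] T)) ⋈[h=f] R) → 1

== RESULT ==
h | f | d
2 | 2 | 2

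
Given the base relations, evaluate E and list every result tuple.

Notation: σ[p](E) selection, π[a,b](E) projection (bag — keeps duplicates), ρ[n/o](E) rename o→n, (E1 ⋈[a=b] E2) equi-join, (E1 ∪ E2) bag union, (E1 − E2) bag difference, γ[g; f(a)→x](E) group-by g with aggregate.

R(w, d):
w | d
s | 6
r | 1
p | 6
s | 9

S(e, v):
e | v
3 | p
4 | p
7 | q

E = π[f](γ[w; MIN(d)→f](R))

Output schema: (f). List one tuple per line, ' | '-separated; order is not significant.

Subexpression sizes:
  R → 4
  γ[w; MIN(d)→f](R) → 3
  π[f](γ[w; MIN(d)→f](R)) → 3

== RESULT ==
f
1
6
6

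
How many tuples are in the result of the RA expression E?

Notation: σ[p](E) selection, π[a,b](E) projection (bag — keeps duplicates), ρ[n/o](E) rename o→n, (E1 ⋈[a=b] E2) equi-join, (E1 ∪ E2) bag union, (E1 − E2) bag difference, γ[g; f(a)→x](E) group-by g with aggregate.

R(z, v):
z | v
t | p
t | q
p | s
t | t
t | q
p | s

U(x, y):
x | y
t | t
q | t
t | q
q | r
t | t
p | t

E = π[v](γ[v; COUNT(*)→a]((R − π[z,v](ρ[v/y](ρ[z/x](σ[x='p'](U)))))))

Stepwise |·|:
  R → 6
  U → 6
  σ[x='p'](U) → 1
  ρ[z/x](σ[x='p'](U)) → 1
  ρ[v/y](ρ[z/x](σ[x='p'](U))) → 1
  π[z,v](ρ[v/y](ρ[z/x](σ[x='p'](U)))) → 1
  (R − π[z,v](ρ[v/y](ρ[z/x](σ[x='p'](U))))) → 6
  γ[v; COUNT(*)→a]((R − π[z,v](ρ[v/y](ρ[z/x](σ[x='p'](U)))))) → 4
  π[v](γ[v; COUNT(*)→a]((R − π[z,v](ρ[v/y](ρ[z/x](σ[x='p'](U))))))) → 4

|E| = 4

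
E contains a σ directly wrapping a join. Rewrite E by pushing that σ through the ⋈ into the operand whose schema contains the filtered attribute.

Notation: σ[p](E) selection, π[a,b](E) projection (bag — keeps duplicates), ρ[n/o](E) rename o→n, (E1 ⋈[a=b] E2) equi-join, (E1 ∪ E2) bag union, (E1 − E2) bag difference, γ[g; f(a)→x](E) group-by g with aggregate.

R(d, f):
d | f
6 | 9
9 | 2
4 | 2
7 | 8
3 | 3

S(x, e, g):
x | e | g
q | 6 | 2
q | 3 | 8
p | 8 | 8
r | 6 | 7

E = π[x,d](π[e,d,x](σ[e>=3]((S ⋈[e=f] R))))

σ filters on e, owned by the left side.
E' = π[x,d](π[e,d,x]((σ[e>=3](S) ⋈[e=f] R)))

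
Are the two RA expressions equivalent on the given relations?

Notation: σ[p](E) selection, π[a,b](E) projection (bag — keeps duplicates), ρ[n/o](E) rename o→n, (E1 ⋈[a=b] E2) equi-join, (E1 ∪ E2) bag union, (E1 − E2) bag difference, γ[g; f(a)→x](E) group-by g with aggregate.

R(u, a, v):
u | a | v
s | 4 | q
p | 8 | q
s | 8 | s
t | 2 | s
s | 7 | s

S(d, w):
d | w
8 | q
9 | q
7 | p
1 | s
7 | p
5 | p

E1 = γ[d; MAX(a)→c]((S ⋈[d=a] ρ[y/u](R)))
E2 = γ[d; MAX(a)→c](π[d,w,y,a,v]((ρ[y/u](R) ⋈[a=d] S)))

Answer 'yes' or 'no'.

E1 subexpression sizes:
  S → 6
  R → 5
  ρ[y/u](R) → 5
  (S ⋈[d=a] ρ[y/u](R)) → 4
  γ[d; MAX(a)→c]((S ⋈[d=a] ρ[y/u](R))) → 2
E2 subexpression sizes:
  R → 5
  ρ[y/u](R) → 5
  S → 6
  (ρ[y/u](R) ⋈[a=d] S) → 4
  π[d,w,y,a,v]((ρ[y/u](R) ⋈[a=d] S)) → 4
  γ[d; MAX(a)→c](π[d,w,y,a,v]((ρ[y/u](R) ⋈[a=d] S))) → 2

E1 and E2 produce the same multiset:
d | c
7 | 7
8 | 8

yes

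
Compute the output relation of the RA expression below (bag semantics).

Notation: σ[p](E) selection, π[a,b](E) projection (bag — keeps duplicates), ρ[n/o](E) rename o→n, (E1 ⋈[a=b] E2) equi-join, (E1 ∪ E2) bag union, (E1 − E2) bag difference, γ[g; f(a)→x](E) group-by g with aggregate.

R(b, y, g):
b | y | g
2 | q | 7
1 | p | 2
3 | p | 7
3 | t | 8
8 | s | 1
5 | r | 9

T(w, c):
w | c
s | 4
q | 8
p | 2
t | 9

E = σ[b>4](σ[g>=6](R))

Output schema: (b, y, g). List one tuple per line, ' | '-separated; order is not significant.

Per-node cardinality:
  R → 6
  σ[g>=6](R) → 4
  σ[b>4](σ[g>=6](R)) → 1

== RESULT ==
b | y | g
5 | r | 9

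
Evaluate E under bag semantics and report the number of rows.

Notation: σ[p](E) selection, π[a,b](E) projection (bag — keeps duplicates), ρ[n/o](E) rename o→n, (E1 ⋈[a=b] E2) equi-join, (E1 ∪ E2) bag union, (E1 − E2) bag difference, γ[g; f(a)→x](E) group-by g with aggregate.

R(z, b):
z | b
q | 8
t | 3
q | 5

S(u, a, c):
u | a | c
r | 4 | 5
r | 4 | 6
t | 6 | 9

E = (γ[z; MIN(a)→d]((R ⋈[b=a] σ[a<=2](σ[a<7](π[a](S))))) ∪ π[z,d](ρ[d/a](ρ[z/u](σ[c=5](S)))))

Subexpression sizes:
  R → 3
  S → 3
  π[a](S) → 3
  σ[a<7](π[a](S)) → 3
  σ[a<=2](σ[a<7](π[a](S))) → 0
  (R ⋈[b=a] σ[a<=2](σ[a<7](π[a](S)))) → 0
  γ[z; MIN(a)→d]((R ⋈[b=a] σ[a<=2](σ[a<7](π[a](S))))) → 0
  S → 3
  σ[c=5](S) → 1
  ρ[z/u](σ[c=5](S)) → 1
  ρ[d/a](ρ[z/u](σ[c=5](S))) → 1
  π[z,d](ρ[d/a](ρ[z/u](σ[c=5](S)))) → 1
  (γ[z; MIN(a)→d]((R ⋈[b=a] σ[a<=2](σ[a<7](π[a](S))))) ∪ π[z,d](ρ[d/a](ρ[z/u](σ[c=5](S))))) → 1

|E| = 1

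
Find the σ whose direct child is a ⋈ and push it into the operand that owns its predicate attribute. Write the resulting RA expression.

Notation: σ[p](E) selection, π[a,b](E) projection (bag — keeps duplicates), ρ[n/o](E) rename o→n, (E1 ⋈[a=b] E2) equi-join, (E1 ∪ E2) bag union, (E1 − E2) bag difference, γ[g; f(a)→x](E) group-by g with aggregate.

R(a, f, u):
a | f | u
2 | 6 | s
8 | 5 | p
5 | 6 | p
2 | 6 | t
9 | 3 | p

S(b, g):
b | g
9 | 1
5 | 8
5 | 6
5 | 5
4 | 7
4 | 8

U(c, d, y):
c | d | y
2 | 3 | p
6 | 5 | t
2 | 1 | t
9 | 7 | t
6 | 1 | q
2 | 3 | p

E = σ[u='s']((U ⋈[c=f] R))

σ filters on u, owned by the right side.
E' = (U ⋈[c=f] σ[u='s'](R))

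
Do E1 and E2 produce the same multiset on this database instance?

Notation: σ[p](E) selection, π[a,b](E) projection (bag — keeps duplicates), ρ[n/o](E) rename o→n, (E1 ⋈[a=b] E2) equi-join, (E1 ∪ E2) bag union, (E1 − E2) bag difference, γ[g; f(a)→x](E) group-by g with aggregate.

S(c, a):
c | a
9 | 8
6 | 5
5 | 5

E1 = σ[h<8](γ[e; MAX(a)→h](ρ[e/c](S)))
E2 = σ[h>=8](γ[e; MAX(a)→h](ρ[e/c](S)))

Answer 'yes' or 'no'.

E1 stepwise |·|:
  S → 3
  ρ[e/c](S) → 3
  γ[e; MAX(a)→h](ρ[e/c](S)) → 3
  σ[h<8](γ[e; MAX(a)→h](ρ[e/c](S))) → 2
E2 stepwise |·|:
  S → 3
  ρ[e/c](S) → 3
  γ[e; MAX(a)→h](ρ[e/c](S)) → 3
  σ[h>=8](γ[e; MAX(a)→h](ρ[e/c](S))) → 1

E1 result:
e | h
5 | 5
6 | 5
E2 result:
e | h
9 | 8
Witness: (5, 5) appears 1× in E1 but 0× in E2.

no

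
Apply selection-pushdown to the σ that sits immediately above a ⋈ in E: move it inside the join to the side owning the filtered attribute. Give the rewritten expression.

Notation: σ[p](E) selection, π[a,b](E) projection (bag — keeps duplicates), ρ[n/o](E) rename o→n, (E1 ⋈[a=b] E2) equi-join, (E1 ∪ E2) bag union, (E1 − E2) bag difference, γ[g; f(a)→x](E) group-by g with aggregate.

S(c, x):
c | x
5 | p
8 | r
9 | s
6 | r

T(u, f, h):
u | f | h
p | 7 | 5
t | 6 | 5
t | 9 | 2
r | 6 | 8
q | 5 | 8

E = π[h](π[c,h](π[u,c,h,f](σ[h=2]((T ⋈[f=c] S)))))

σ filters on h, owned by the left side.
E' = π[h](π[c,h](π[u,c,h,f]((σ[h=2](T) ⋈[f=c] S))))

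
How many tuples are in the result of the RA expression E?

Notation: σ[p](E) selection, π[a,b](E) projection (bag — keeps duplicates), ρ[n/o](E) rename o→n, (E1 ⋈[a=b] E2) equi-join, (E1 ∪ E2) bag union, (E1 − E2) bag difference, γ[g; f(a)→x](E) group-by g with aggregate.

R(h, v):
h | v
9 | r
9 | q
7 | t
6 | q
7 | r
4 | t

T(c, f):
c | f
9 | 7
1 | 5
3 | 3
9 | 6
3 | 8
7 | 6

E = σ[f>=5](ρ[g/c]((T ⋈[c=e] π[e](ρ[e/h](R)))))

Subexpression sizes:
  T → 6
  R → 6
  ρ[e/h](R) → 6
  π[e](ρ[e/h](R)) → 6
  (T ⋈[c=e] π[e](ρ[e/h](R))) → 6
  ρ[g/c]((T ⋈[c=e] π[e](ρ[e/h](R)))) → 6
  σ[f>=5](ρ[g/c]((T ⋈[c=e] π[e](ρ[e/h](R))))) → 6

|E| = 6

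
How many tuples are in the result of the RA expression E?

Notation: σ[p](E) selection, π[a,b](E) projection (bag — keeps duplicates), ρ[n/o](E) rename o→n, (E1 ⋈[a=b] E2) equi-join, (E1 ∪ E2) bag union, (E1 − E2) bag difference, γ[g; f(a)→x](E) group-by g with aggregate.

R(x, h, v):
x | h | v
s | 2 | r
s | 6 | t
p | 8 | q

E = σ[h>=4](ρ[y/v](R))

Stepwise |·|:
  R → 3
  ρ[y/v](R) → 3
  σ[h>=4](ρ[y/v](R)) → 2

|E| = 2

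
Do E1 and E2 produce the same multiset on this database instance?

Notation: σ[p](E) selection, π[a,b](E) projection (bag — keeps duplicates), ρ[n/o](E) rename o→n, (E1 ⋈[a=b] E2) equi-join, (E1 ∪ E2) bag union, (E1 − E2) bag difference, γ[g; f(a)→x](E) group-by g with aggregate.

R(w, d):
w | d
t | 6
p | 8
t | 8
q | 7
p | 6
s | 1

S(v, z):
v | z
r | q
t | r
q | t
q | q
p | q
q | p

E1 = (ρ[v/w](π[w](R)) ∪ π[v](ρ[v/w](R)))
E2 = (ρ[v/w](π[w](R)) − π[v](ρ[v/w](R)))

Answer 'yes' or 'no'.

E1 per-node cardinality:
  R → 6
  π[w](R) → 6
  ρ[v/w](π[w](R)) → 6
  R → 6
  ρ[v/w](R) → 6
  π[v](ρ[v/w](R)) → 6
  (ρ[v/w](π[w](R)) ∪ π[v](ρ[v/w](R))) → 12
E2 per-node cardinality:
  R → 6
  π[w](R) → 6
  ρ[v/w](π[w](R)) → 6
  R → 6
  ρ[v/w](R) → 6
  π[v](ρ[v/w](R)) → 6
  (ρ[v/w](π[w](R)) − π[v](ρ[v/w](R))) → 0

E1 result:
v
p
p
p
p
q
q
s
s
t
t
t
t
E2 result:
v
(0 rows)
Witness: ('t',) appears 4× in E1 but 0× in E2.

no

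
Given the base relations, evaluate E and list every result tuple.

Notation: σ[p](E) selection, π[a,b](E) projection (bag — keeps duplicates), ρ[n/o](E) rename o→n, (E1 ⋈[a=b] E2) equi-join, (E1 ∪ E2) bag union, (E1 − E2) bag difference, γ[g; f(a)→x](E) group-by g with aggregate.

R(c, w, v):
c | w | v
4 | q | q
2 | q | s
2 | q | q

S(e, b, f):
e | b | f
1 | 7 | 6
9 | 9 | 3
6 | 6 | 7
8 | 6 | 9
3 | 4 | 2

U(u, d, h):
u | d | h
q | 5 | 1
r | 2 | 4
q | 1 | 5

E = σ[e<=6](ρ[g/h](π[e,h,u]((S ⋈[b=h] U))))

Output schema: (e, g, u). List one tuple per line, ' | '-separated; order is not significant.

Row counts bottom-up:
  S → 5
  U → 3
  (S ⋈[b=h] U) → 1
  π[e,h,u]((S ⋈[b=h] U)) → 1
  ρ[g/h](π[e,h,u]((S ⋈[b=h] U))) → 1
  σ[e<=6](ρ[g/h](π[e,h,u]((S ⋈[b=h] U)))) → 1

== RESULT ==
e | g | u
3 | 4 | r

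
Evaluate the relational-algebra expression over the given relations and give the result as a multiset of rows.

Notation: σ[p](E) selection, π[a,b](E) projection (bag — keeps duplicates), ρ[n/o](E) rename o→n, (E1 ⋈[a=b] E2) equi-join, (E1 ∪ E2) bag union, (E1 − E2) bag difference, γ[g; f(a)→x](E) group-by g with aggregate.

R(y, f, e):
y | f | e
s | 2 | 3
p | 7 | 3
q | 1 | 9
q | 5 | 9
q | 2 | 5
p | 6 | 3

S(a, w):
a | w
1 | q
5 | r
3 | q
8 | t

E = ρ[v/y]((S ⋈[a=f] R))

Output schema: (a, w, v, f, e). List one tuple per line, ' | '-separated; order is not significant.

Stepwise |·|:
  S → 4
  R → 6
  (S ⋈[a=f] R) → 2
  ρ[v/y]((S ⋈[a=f] R)) → 2

== RESULT ==
a | w | v | f | e
1 | q | q | 1 | 9
5 | r | q | 5 | 9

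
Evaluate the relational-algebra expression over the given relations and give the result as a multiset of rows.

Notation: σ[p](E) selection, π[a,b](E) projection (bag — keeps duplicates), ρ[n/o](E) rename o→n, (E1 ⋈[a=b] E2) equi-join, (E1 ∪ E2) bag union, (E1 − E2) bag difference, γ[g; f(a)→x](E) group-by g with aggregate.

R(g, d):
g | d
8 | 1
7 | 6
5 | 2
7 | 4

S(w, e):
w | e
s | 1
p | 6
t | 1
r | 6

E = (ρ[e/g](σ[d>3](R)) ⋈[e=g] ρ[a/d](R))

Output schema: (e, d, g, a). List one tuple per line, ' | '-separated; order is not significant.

Subexpression sizes:
  R → 4
  σ[d>3](R) → 2
  ρ[e/g](σ[d>3](R)) → 2
  R → 4
  ρ[a/d](R) → 4
  (ρ[e/g](σ[d>3](R)) ⋈[e=g] ρ[a/d](R)) → 4

== RESULT ==
e | d | g | a
7 | 4 | 7 | 4
7 | 4 | 7 | 6
7 | 6 | 7 | 4
7 | 6 | 7 | 6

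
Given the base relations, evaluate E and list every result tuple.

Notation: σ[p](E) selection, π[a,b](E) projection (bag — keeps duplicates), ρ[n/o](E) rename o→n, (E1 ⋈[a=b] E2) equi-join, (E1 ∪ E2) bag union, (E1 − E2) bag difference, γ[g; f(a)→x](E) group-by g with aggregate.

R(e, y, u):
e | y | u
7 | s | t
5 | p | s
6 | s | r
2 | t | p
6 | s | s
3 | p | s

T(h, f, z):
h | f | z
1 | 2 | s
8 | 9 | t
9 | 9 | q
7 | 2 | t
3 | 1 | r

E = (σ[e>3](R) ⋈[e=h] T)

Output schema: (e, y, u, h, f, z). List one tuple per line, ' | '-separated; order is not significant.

Row counts bottom-up:
  R → 6
  σ[e>3](R) → 4
  T → 5
  (σ[e>3](R) ⋈[e=h] T) → 1

== RESULT ==
e | y | u | h | f | z
7 | s | t | 7 | 2 | t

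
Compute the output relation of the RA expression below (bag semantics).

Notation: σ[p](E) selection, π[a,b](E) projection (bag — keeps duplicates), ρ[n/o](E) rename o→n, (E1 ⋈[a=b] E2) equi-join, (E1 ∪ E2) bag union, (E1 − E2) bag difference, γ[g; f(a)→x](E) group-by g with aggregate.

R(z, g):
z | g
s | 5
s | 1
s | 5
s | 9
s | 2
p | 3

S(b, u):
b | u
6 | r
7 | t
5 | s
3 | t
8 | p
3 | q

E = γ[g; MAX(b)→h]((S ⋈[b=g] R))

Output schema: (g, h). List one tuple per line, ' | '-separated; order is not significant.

Stepwise |·|:
  S → 6
  R → 6
  (S ⋈[b=g] R) → 4
  γ[g; MAX(b)→h]((S ⋈[b=g] R)) → 2

== RESULT ==
g | h
3 | 3
5 | 5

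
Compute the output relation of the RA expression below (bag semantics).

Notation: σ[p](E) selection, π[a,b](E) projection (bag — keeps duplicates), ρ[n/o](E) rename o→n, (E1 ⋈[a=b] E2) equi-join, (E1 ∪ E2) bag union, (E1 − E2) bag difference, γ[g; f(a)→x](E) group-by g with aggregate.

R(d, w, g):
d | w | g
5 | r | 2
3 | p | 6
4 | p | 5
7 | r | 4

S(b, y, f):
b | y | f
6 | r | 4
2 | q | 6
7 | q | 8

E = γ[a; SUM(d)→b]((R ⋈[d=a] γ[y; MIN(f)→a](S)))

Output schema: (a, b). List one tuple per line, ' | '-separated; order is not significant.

Per-node cardinality:
  R → 4
  S → 3
  γ[y; MIN(f)→a](S) → 2
  (R ⋈[d=a] γ[y; MIN(f)→a](S)) → 1
  γ[a; SUM(d)→b]((R ⋈[d=a] γ[y; MIN(f)→a](S))) → 1

== RESULT ==
a | b
4 | 4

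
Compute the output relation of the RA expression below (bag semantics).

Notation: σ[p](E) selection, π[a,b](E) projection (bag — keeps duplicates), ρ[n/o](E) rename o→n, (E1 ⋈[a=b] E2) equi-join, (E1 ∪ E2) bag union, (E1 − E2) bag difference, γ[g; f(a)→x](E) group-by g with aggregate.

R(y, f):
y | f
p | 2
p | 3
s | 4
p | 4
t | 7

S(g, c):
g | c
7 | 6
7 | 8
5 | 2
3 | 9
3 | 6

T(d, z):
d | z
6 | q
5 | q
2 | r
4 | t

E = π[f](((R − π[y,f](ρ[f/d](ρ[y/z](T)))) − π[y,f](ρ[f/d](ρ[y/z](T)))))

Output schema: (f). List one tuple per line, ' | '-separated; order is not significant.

Row counts bottom-up:
  R → 5
  T → 4
  ρ[y/z](T) → 4
  ρ[f/d](ρ[y/z](T)) → 4
  π[y,f](ρ[f/d](ρ[y/z](T))) → 4
  (R − π[y,f](ρ[f/d](ρ[y/z](T)))) → 5
  T → 4
  ρ[y/z](T) → 4
  ρ[f/d](ρ[y/z](T)) → 4
  π[y,f](ρ[f/d](ρ[y/z](T))) → 4
  ((R − π[y,f](ρ[f/d](ρ[y/z](T)))) − π[y,f](ρ[f/d](ρ[y/z](T)))) → 5
  π[f](((R − π[y,f](ρ[f/d](ρ[y/z](T)))) − π[y,f](ρ[f/d](ρ[y/z](T))))) → 5

== RESULT ==
f
2
3
4
4
7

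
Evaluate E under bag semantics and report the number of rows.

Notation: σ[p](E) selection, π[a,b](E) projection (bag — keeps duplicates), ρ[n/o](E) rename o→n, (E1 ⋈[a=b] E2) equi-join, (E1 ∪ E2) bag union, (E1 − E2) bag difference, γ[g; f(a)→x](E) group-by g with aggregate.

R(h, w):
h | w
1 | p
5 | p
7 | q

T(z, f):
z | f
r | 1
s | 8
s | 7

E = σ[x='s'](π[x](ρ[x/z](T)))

Subexpression sizes:
  T → 3
  ρ[x/z](T) → 3
  π[x](ρ[x/z](T)) → 3
  σ[x='s'](π[x](ρ[x/z](T))) → 2

|E| = 2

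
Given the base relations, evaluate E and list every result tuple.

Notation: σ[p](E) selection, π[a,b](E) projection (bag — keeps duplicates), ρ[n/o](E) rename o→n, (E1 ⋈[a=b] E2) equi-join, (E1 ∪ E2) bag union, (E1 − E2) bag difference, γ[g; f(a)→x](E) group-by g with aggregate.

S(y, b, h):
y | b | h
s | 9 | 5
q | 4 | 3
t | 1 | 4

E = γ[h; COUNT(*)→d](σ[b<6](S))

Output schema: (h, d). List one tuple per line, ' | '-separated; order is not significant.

Stepwise |·|:
  S → 3
  σ[b<6](S) → 2
  γ[h; COUNT(*)→d](σ[b<6](S)) → 2

== RESULT ==
h | d
3 | 1
4 | 1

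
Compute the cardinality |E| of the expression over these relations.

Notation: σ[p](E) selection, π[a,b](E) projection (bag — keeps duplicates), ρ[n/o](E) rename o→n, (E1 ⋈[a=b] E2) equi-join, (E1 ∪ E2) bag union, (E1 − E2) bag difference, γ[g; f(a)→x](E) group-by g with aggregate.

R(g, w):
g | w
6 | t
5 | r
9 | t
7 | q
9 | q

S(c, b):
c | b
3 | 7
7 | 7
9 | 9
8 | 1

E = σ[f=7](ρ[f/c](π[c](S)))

Subexpression sizes:
  S → 4
  π[c](S) → 4
  ρ[f/c](π[c](S)) → 4
  σ[f=7](ρ[f/c](π[c](S))) → 1

|E| = 1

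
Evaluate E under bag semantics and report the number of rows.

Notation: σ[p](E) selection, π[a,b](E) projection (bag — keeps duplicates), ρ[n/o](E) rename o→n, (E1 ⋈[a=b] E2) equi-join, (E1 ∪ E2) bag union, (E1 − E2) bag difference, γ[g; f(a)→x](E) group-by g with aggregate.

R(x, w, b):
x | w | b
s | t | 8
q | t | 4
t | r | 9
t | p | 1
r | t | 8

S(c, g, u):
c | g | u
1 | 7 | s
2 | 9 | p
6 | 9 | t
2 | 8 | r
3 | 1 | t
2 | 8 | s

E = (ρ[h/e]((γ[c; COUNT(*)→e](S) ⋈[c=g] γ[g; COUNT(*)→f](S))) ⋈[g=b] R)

Stepwise |·|:
  S → 6
  γ[c; COUNT(*)→e](S) → 4
  S → 6
  γ[g; COUNT(*)→f](S) → 4
  (γ[c; COUNT(*)→e](S) ⋈[c=g] γ[g; COUNT(*)→f](S)) → 1
  ρ[h/e]((γ[c; COUNT(*)→e](S) ⋈[c=g] γ[g; COUNT(*)→f](S))) → 1
  R → 5
  (ρ[h/e]((γ[c; COUNT(*)→e](S) ⋈[c=g] γ[g; COUNT(*)→f](S))) ⋈[g=b] R) → 1

|E| = 1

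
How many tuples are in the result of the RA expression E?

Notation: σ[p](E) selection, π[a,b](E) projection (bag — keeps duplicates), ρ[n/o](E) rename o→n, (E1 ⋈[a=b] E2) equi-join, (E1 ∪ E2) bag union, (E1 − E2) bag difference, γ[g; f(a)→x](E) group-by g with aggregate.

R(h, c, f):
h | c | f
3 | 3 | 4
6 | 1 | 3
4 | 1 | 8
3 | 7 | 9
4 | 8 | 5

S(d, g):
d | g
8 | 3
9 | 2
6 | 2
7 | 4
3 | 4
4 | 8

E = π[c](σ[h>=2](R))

Row counts bottom-up:
  R → 5
  σ[h>=2](R) → 5
  π[c](σ[h>=2](R)) → 5

|E| = 5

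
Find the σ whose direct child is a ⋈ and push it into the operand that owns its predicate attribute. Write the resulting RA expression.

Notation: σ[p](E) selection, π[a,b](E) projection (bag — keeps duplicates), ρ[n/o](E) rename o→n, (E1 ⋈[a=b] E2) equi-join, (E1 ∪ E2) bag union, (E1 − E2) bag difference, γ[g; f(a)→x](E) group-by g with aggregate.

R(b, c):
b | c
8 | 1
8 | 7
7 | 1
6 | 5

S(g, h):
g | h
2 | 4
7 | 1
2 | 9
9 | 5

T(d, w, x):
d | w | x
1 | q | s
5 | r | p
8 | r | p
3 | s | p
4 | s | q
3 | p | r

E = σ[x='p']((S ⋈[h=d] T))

σ filters on x, owned by the right side.
E' = (S ⋈[h=d] σ[x='p'](T))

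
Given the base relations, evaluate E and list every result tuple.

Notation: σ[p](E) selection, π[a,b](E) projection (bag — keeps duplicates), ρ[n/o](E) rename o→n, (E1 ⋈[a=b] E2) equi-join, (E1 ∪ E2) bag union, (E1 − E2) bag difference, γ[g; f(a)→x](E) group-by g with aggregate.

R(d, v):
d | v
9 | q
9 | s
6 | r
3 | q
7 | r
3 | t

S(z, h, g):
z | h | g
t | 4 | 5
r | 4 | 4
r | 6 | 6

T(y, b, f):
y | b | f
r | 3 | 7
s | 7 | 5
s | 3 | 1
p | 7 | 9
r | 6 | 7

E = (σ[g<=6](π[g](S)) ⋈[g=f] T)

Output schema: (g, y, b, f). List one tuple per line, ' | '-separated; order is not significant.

Subexpression sizes:
  S → 3
  π[g](S) → 3
  σ[g<=6](π[g](S)) → 3
  T → 5
  (σ[g<=6](π[g](S)) ⋈[g=f] T) → 1

== RESULT ==
g | y | b | f
5 | s | 7 | 5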